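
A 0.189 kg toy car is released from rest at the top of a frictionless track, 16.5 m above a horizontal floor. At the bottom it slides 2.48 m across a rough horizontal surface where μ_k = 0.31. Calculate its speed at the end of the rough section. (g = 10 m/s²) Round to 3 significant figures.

v = 17.7 m/s

Applying the work–energy principle:
mgh = ½mv² + μ_k m g d
W_f = μ_k mg d = (0.31)(0.189)(10)(2.48) = 1.453 J
½mv² = mgh − W_f = 31.185 − 1.453 = 29.732 J
v = √(2 × 29.732/0.189) = 17.74 m/s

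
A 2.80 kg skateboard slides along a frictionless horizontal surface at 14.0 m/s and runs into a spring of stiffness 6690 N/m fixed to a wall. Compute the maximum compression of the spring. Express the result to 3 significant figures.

x = 0.286 m

All KE is stored as spring PE at maximum compression: ½mv² = ½kx²
x = v√(m/k) = 14.0 × √(2.80/6690) = 0.2864 m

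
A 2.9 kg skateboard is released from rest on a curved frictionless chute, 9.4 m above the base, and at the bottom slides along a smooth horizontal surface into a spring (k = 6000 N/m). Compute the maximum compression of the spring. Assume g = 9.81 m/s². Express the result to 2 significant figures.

x = 0.30 m

At max compression the skateboard is momentarily at rest: mgh = ½kx²
x = √(2mgh/k) = √(2 × 2.9 × 9.81 × 9.4 / 6000) = 0.2986 m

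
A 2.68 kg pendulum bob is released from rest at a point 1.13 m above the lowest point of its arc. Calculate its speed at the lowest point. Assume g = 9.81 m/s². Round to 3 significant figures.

v = 4.71 m/s

Equating total energy at the two states: mgh = ½mv²
v = √(2gh) = √(2 × 9.81 × 1.13) = √22.171 = 4.709 m/s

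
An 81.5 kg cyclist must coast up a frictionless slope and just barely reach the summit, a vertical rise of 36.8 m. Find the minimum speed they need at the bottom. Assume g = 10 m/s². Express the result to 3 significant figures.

At the top they are momentarily at rest, so all KE converts to PE: ½mv² = mgh
v = √(2gh) = √(2 × 10 × 36.8) = 27.13 m/s

v = 27.1 m/s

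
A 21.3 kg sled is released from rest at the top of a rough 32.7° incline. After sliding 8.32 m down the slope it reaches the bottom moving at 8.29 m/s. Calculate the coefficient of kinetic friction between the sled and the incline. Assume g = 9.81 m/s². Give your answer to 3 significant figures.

The energy dissipated by friction is the PE lost minus the KE gained:
mgL sinθ = 939.20 J; ½mv² = 731.91 J
W_f = 939.20 − 731.91 = 207.3 J
μ_k = W_f/(mg cosθ · L) = 207.3/(175.8 × 8.32) = 0.1417

μ_k = 0.142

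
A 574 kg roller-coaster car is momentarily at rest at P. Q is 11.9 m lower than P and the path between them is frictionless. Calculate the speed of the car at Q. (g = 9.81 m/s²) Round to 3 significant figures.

v = 15.3 m/s

Energy conservation between the two points: mgh = ½mv²
v = √(2gh) = √(2 × 9.81 × 11.9) = √233.48 = 15.28 m/s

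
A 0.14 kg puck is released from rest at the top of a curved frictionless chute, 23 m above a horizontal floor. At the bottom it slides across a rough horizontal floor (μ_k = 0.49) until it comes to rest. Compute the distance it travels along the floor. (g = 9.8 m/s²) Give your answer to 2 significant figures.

d = 47 m

Applying the work–energy principle:
At rest all PE has been dissipated by friction: mgh = μ_k m g d
d = h/μ_k = 23/0.49 = 46.94 m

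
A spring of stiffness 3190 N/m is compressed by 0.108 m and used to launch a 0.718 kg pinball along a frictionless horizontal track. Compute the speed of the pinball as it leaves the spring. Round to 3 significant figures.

The pinball leaves the spring when the spring is at natural length, so ½kx² = ½mv²
v = x√(k/m) = 0.108 × √(3190/0.718) = 7.199 m/s

v = 7.20 m/s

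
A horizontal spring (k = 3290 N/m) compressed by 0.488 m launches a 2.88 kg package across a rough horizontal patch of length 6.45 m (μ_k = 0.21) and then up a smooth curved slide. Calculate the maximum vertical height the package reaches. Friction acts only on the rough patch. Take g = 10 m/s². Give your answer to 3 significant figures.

h = 12.2 m

Spring energy: E₀ = ½kx² = ½(3290)(0.488)² = 391.75 J
Friction: W_f = μ_k mg d = (0.21)(2.88)(10)(6.45) = 39.01 J
Energy at base of ramp: E = 391.75 − 39.01 = 352.74 J
At max height all remaining energy is PE: mgh = E ⇒ h = E/(mg) = 352.74/(2.88 × 10) = 12.25 m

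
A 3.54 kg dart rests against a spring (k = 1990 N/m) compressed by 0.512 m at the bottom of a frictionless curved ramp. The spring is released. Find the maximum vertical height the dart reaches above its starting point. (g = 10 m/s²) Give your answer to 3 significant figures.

h = 7.37 m

Energy conservation from release to the highest point: ½kx² = mgh
h = kx²/(2mg) = (1990)(0.512)²/(2 × 3.54 × 10) = 7.368 m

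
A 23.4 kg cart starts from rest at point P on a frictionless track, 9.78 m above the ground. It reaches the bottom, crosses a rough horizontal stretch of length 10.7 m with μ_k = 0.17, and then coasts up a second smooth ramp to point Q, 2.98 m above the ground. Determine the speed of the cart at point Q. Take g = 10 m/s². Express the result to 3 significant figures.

v = 9.98 m/s

Energy at P: mgh₁ = (23.4)(10)(9.78) = 2288.5 J
Friction loss: W_f = μ_k mg d = 425.6 J
At Q: ½mv² + mgh₂ = mgh₁ − W_f
½mv² = 2288.5 − 425.6 − 697.32 = 1165.6 J
v = √(2 × 1165.6/23.4) = 9.981 m/s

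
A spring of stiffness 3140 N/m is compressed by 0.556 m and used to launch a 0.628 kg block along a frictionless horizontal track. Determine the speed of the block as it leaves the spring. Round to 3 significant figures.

v = 39.3 m/s

The block leaves the spring when the spring is at natural length, so ½kx² = ½mv²
v = x√(k/m) = 0.556 × √(3140/0.628) = 39.32 m/s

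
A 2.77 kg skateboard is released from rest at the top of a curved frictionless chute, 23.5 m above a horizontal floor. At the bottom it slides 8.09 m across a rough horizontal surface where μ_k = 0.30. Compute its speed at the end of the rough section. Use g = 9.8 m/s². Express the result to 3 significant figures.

Energy bookkeeping (friction removes W_f = μ_k N d):
mgh = ½mv² + μ_k m g d
W_f = μ_k mg d = (0.30)(2.77)(9.8)(8.09) = 65.88 J
½mv² = mgh − W_f = 637.93 − 65.88 = 572.05 J
v = √(2 × 572.05/2.77) = 20.32 m/s

v = 20.3 m/s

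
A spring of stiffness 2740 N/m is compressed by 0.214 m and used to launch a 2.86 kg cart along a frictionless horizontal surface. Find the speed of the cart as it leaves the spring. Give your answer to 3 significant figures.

Conservation of energy: ½kx² = ½mv²
v = x√(k/m) = 0.214 × √(2740/2.86) = 6.624 m/s

v = 6.62 m/s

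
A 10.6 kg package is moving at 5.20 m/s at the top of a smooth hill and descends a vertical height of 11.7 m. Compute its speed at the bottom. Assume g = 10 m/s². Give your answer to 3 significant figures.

By conservation of mechanical energy, ½mv₀² + mgh = ½mv²
v² = v₀² + 2gh = (5.20)² + 2(10)(11.7) = 261.04
v = √261.04 = 16.16 m/s

v = 16.2 m/s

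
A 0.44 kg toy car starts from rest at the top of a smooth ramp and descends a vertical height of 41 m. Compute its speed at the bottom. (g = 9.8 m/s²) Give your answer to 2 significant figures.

Mechanical energy is conserved (no friction): mgh = ½mv²
v = √(2gh) = √(2 × 9.8 × 41) = √803.60 = 28.35 m/s

v = 28 m/s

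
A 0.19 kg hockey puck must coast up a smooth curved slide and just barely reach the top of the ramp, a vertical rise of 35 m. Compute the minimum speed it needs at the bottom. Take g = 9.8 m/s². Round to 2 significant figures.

v = 26 m/s

At the top it is momentarily at rest, so all KE converts to PE: ½mv² = mgh
v = √(2gh) = √(2 × 9.8 × 35) = 26.19 m/s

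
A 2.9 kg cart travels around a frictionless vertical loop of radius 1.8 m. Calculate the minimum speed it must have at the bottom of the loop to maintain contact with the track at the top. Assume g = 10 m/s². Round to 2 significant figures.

v = 9.5 m/s

At the top: mg = mv_top²/r ⇒ v_top² = gr = 18.00 m²/s²
Energy from bottom to top (height 2r): ½mv_bot² = ½mv_top² + mg(2r)
v_bot² = gr + 4gr = 5gr = 90.00
v_bot = √(5gr) = 9.487 m/s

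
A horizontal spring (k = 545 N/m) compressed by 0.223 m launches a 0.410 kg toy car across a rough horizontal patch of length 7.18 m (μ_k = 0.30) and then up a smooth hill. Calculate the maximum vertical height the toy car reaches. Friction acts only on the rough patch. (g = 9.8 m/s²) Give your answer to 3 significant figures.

h = 1.22 m

Spring energy: E₀ = ½kx² = ½(545)(0.223)² = 13.551 J
Friction: W_f = μ_k mg d = (0.30)(0.410)(9.8)(7.18) = 8.655 J
Energy at base of ramp: E = 13.551 − 8.655 = 4.8964 J
At max height all remaining energy is PE: mgh = E ⇒ h = E/(mg) = 4.8964/(0.410 × 9.8) = 1.219 m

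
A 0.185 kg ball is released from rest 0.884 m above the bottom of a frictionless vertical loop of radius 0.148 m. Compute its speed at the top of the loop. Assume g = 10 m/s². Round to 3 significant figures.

Energy conservation: mgh = ½mv_top² + mg(2r)
v_top² = 2g(h − 2r) = 2(10)(0.884 − 0.2960) = 11.76
v_top = 3.429 m/s

v = 3.43 m/s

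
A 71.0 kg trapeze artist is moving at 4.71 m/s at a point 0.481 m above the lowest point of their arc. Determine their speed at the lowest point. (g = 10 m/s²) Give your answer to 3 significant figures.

v = 5.64 m/s

Equating total energy at the two states: ½mv₀² + mgh = ½mv²
v² = v₀² + 2gh = (4.71)² + 2(10)(0.481) = 31.804
v = √31.804 = 5.640 m/s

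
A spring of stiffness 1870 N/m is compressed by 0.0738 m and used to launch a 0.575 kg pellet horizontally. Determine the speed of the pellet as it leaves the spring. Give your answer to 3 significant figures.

v = 4.21 m/s

Conservation of energy: ½kx² = ½mv²
v = x√(k/m) = 0.0738 × √(1870/0.575) = 4.209 m/s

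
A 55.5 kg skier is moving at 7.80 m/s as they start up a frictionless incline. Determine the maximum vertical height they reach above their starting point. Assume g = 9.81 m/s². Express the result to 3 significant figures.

Setting KE at the bottom equal to PE gained: ½mv² = mgh
h = v²/(2g) = 7.80²/(2 × 9.81) = 3.101 m

h = 3.10 m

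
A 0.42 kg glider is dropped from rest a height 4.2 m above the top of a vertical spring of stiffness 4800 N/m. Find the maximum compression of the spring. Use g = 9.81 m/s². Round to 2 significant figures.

Measuring PE from the top of the relaxed spring, at max compression the glider has dropped H + x with zero KE, so:
mg(H + x) = ½kx²
½(4800)x² − (0.42)(9.81)x − (0.42)(9.81)(4.2) = 0
2400x² − 4.120x − 17.30 = 0
x = [4.120 + √(16.98 + 166126)]/(2 × 2400) = 0.08578 m

x = 0.086 m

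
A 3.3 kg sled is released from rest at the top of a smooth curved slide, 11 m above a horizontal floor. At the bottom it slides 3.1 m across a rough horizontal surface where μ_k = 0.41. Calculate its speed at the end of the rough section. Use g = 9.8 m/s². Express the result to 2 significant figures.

Energy at the top = energy at the end + work done against friction:
mgh = ½mv² + μ_k m g d
W_f = μ_k mg d = (0.41)(3.3)(9.8)(3.1) = 41.10 J
½mv² = mgh − W_f = 355.74 − 41.10 = 314.64 J
v = √(2 × 314.64/3.3) = 13.81 m/s

v = 14 m/s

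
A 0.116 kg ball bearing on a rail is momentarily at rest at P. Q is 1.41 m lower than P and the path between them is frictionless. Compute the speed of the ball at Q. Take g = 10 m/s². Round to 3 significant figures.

By conservation of mechanical energy, mgh = ½mv²
The mass cancels from both sides.
v = √(2gh) = √(2 × 10 × 1.41) = √28.200 = 5.310 m/s

v = 5.31 m/s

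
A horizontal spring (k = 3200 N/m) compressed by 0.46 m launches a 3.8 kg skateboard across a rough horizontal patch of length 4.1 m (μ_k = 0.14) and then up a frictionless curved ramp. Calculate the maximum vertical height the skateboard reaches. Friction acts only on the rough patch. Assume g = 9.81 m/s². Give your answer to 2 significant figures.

h = 8.5 m

Spring energy: E₀ = ½kx² = ½(3200)(0.46)² = 338.56 J
Friction: W_f = μ_k mg d = (0.14)(3.8)(9.81)(4.1) = 21.40 J
Energy at base of ramp: E = 338.56 − 21.40 = 317.16 J
At max height all remaining energy is PE: mgh = E ⇒ h = E/(mg) = 317.16/(3.8 × 9.81) = 8.508 m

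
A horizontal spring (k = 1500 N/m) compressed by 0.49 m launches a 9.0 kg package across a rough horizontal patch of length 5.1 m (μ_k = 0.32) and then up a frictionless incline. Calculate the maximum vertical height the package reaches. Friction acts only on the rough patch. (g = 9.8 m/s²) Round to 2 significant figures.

h = 0.41 m

Spring energy: E₀ = ½kx² = ½(1500)(0.49)² = 180.07 J
Friction: W_f = μ_k mg d = (0.32)(9.0)(9.8)(5.1) = 143.9 J
Energy at base of ramp: E = 180.07 − 143.9 = 36.133 J
At max height all remaining energy is PE: mgh = E ⇒ h = E/(mg) = 36.133/(9.0 × 9.8) = 0.4097 m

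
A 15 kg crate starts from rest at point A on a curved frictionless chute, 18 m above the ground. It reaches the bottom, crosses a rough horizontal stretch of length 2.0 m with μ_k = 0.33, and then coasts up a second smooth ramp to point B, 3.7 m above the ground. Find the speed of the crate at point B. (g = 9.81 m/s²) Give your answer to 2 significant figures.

Energy at A: mgh₁ = (15)(9.81)(18) = 2648.7 J
Friction loss: W_f = μ_k mg d = 97.12 J
At B: ½mv² + mgh₂ = mgh₁ − W_f
½mv² = 2648.7 − 97.12 − 544.46 = 2007.1 J
v = √(2 × 2007.1/15) = 16.36 m/s

v = 16 m/s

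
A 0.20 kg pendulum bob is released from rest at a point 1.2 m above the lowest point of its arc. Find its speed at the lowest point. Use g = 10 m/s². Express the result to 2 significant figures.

v = 4.9 m/s

By conservation of mechanical energy, mgh = ½mv²
The mass cancels from both sides.
v = √(2gh) = √(2 × 10 × 1.2) = √24.000 = 4.899 m/s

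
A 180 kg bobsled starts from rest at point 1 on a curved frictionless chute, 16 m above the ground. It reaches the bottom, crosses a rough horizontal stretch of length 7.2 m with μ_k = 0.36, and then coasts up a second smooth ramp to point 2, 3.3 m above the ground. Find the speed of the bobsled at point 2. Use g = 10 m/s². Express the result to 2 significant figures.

v = 14 m/s

Energy at 1: mgh₁ = (180)(10)(16) = 28800 J
Friction loss: W_f = μ_k mg d = 4666 J
At 2: ½mv² + mgh₂ = mgh₁ − W_f
½mv² = 28800 − 4666 − 5940.0 = 18194 J
v = √(2 × 18194/180) = 14.22 m/s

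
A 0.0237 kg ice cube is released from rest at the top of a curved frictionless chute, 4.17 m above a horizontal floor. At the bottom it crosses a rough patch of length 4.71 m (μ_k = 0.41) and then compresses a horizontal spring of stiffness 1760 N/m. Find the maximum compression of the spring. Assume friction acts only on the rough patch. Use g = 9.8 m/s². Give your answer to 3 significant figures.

Initial energy: E₁ = mgh = (0.0237)(9.8)(4.17) = 0.96852 J
Friction removes W_f = μ_k mg d = (0.41)(0.0237)(9.8)(4.71) = 0.4485 J
Energy reaching the spring: E = 0.96852 − 0.4485 = 0.52001 J
At max compression ½kx² = E ⇒ x = √(2E/k) = √(2 × 0.52001/1760) = 0.02431 m

x = 0.0243 m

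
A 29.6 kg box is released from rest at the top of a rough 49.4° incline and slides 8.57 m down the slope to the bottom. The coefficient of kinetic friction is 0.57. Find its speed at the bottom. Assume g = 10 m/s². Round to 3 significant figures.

v = 8.16 m/s

Energy: mgh = ½mv² + W_f, with h = L sinθ and W_f = μ_k (mg cosθ) L
mgh = mgL sinθ = (29.6)(10)(8.57)sin49.4° = 1926.1 J
W_f = μ_k mg cosθ · L = (0.57)(29.6)(10)cos49.4°·8.57 = 941.0 J
½mv² = 1926.1 − 941.0 = 985.08 J
v = √(2 × 985.08/29.6) = 8.158 m/s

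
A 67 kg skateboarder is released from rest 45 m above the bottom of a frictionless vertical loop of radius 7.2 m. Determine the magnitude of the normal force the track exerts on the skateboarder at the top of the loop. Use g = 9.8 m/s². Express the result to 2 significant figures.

N = 4900 N

Energy from release to top (height 2r): mgh = ½mv_top² + mg(2r)
v_top² = 2g(h − 2r) = 2(9.8)(45 − 14.40) = 599.76 m²/s²
At the top, both N and weight point toward the centre: N + mg = mv_top²/r
N = m(v_top²/r − g) = 67(599.76/7.2 − 9.8) = 4925 N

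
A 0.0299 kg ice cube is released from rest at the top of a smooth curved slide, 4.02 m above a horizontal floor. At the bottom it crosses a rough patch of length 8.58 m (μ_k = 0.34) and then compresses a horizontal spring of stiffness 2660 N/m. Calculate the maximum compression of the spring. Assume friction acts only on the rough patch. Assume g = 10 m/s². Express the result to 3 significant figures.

Initial energy: E₁ = mgh = (0.0299)(10)(4.02) = 1.2020 J
Friction removes W_f = μ_k mg d = (0.34)(0.0299)(10)(8.58) = 0.8722 J
Energy reaching the spring: E = 1.2020 − 0.8722 = 0.32974 J
At max compression ½kx² = E ⇒ x = √(2E/k) = √(2 × 0.32974/2660) = 0.01575 m

x = 0.0157 m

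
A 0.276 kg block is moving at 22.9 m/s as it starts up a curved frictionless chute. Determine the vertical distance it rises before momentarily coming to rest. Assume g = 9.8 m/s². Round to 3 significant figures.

h = 26.8 m

Setting KE at the bottom equal to PE gained: ½mv² = mgh
h = v²/(2g) = 22.9²/(2 × 9.8) = 26.76 m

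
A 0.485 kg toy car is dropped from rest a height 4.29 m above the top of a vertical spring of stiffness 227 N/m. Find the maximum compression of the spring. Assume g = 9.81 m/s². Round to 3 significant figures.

x = 0.446 m

Measuring PE from the top of the relaxed spring, at max compression the car has dropped H + x with zero KE, so:
mg(H + x) = ½kx²
½(227)x² − (0.485)(9.81)x − (0.485)(9.81)(4.29) = 0
113.5x² − 4.758x − 20.41 = 0
x = [4.758 + √(22.64 + 9266.7)]/(2 × 113.5) = 0.4455 m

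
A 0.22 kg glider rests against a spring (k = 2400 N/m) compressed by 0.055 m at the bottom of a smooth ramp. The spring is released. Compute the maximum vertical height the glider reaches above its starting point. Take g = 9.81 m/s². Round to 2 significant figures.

h = 1.7 m

Energy conservation from release to the highest point: ½kx² = mgh
h = kx²/(2mg) = (2400)(0.055)²/(2 × 0.22 × 9.81) = 1.682 m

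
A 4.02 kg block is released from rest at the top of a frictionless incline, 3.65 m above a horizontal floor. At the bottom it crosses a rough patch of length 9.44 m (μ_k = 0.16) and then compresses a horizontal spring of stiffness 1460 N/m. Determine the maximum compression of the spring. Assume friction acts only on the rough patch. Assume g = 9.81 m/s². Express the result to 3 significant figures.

x = 0.340 m

Initial energy: E₁ = mgh = (4.02)(9.81)(3.65) = 143.94 J
Friction removes W_f = μ_k mg d = (0.16)(4.02)(9.81)(9.44) = 59.56 J
Energy reaching the spring: E = 143.94 − 59.56 = 84.378 J
At max compression ½kx² = E ⇒ x = √(2E/k) = √(2 × 84.378/1460) = 0.3400 m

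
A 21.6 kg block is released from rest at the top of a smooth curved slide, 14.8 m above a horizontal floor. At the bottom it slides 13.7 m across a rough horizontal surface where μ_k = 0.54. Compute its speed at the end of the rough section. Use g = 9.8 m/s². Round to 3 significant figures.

v = 12.0 m/s

Energy bookkeeping (friction removes W_f = μ_k N d):
mgh = ½mv² + μ_k m g d
W_f = μ_k mg d = (0.54)(21.6)(9.8)(13.7) = 1566 J
½mv² = mgh − W_f = 3132.9 − 1566 = 1566.9 J
v = √(2 × 1566.9/21.6) = 12.04 m/s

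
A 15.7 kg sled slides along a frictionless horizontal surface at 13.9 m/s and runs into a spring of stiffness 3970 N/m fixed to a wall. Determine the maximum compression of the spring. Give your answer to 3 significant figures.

x = 0.874 m

At max compression the sled is momentarily at rest: ½mv² = ½kx²
x = v√(m/k) = 13.9 × √(15.7/3970) = 0.8741 m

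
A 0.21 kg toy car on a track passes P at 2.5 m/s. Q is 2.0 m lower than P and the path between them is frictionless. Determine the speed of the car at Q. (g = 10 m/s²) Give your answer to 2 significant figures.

v = 6.8 m/s

Equating total energy at the two states: ½mv₀² + mgh = ½mv²
The mass cancels from both sides.
v² = v₀² + 2gh = (2.5)² + 2(10)(2.0) = 46.250
v = √46.250 = 6.801 m/s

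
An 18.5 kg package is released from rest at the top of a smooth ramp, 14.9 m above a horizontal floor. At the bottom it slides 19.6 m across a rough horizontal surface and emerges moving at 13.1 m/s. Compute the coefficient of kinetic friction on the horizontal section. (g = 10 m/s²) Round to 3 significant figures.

Energy at the top = energy at the end + work done against friction:
mgh = ½mv² + μ_k m g d
mgh = 2756.5 J; ½mv² = 1587.4 J
W_f = 2756.5 − 1587.4 = 1169 J
μ_k = W_f/(mg·d) = 1169/(185.0 × 19.6) = 0.3224

μ_k = 0.322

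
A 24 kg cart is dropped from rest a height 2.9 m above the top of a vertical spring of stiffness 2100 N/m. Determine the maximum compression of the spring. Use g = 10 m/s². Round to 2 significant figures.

x = 0.94 m

Measuring PE from the top of the relaxed spring, at max compression the cart has dropped H + x with zero KE, so:
mg(H + x) = ½kx²
½(2100)x² − (24)(10)x − (24)(10)(2.9) = 0
1050x² − 240.0x − 696.0 = 0
x = [240.0 + √(57600 + 2.9232e+06)]/(2 × 1050) = 0.9364 m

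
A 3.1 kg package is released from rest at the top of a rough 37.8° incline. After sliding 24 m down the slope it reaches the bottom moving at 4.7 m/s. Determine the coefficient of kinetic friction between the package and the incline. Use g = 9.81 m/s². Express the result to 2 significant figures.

μ_k = 0.72

mgh = ½mv² + μ_k (mg cosθ) L, with h = L sinθ
mgL sinθ = 447.34 J; ½mv² = 34.239 J
W_f = 447.34 − 34.239 = 413.1 J
μ_k = W_f/(mg cosθ · L) = 413.1/(24.03 × 24) = 0.7163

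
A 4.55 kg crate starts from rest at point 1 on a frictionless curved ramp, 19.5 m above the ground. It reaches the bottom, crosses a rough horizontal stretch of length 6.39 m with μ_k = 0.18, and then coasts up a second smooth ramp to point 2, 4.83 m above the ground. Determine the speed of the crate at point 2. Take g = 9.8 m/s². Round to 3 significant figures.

v = 16.3 m/s

Energy at 1: mgh₁ = (4.55)(9.8)(19.5) = 869.51 J
Friction loss: W_f = μ_k mg d = 51.29 J
At 2: ½mv² + mgh₂ = mgh₁ − W_f
½mv² = 869.51 − 51.29 − 215.37 = 602.85 J
v = √(2 × 602.85/4.55) = 16.28 m/s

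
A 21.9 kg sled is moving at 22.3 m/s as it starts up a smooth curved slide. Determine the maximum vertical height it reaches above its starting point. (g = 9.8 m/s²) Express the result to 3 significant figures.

By energy conservation, ½mv² = mgh
h = v²/(2g) = 22.3²/(2 × 9.8) = 25.37 m

h = 25.4 m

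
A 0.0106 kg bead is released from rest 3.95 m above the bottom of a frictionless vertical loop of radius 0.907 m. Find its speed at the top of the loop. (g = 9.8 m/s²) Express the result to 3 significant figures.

v = 6.47 m/s

Energy conservation: mgh = ½mv_top² + mg(2r)
v_top² = 2g(h − 2r) = 2(9.8)(3.95 − 1.814) = 41.87
v_top = 6.470 m/s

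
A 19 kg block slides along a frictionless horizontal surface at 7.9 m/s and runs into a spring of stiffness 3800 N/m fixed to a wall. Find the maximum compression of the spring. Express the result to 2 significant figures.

x = 0.56 m

All KE is stored as spring PE at maximum compression: ½mv² = ½kx²
x = v√(m/k) = 7.9 × √(19/3800) = 0.5586 m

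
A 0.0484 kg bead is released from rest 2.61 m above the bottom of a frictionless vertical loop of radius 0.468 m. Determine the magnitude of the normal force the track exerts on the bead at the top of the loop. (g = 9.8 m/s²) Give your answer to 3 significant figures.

Energy from release to top (height 2r): mgh = ½mv_top² + mg(2r)
v_top² = 2g(h − 2r) = 2(9.8)(2.61 − 0.9360) = 32.810 m²/s²
At the top, both N and weight point toward the centre: N + mg = mv_top²/r
N = m(v_top²/r − g) = 0.0484(32.810/0.468 − 9.8) = 2.919 N

N = 2.92 N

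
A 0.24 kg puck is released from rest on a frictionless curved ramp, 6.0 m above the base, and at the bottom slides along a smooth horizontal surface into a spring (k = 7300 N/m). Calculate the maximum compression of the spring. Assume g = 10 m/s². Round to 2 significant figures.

x = 0.063 m

Energy conservation (no friction) from release to max compression: mgh = ½kx²
x = √(2mgh/k) = √(2 × 0.24 × 10 × 6.0 / 7300) = 0.06281 m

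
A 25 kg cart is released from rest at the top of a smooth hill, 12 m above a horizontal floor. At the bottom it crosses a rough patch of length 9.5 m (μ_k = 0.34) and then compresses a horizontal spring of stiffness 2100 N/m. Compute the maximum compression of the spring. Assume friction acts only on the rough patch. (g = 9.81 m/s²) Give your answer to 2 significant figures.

x = 1.4 m

Initial energy: E₁ = mgh = (25)(9.81)(12) = 2943.0 J
Friction removes W_f = μ_k mg d = (0.34)(25)(9.81)(9.5) = 792.2 J
Energy reaching the spring: E = 2943.0 − 792.2 = 2150.8 J
At max compression ½kx² = E ⇒ x = √(2E/k) = √(2 × 2150.8/2100) = 1.431 m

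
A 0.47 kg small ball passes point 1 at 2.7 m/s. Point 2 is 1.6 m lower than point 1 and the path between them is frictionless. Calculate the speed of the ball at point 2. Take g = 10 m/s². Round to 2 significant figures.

Equating total energy at the two states: ½mv₀² + mgh = ½mv²
v² = v₀² + 2gh = (2.7)² + 2(10)(1.6) = 39.290
v = √39.290 = 6.268 m/s

v = 6.3 m/s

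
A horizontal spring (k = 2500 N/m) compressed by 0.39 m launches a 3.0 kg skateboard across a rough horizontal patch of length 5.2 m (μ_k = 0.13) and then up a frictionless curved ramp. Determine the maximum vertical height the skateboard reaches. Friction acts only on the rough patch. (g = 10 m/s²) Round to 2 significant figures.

Spring energy: E₀ = ½kx² = ½(2500)(0.39)² = 190.12 J
Friction: W_f = μ_k mg d = (0.13)(3.0)(10)(5.2) = 20.28 J
Energy at base of ramp: E = 190.12 − 20.28 = 169.84 J
At max height all remaining energy is PE: mgh = E ⇒ h = E/(mg) = 169.84/(3.0 × 10) = 5.662 m

h = 5.7 m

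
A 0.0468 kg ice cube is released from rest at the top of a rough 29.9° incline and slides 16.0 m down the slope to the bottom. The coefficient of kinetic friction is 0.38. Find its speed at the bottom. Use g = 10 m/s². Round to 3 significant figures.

v = 7.36 m/s

Energy: mgh = ½mv² + W_f, with h = L sinθ and W_f = μ_k (mg cosθ) L
mgh = mgL sinθ = (0.0468)(10)(16.0)sin29.9° = 3.7327 J
W_f = μ_k mg cosθ · L = (0.38)(0.0468)(10)cos29.9°·16.0 = 2.467 J
½mv² = 3.7327 − 2.467 = 1.2660 J
v = √(2 × 1.2660/0.0468) = 7.355 m/s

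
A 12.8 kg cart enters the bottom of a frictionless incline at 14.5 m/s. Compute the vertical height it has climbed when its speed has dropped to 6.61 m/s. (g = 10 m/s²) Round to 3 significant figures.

Conservation of energy: ½mv₁² = ½mv₂² + mgh
h = (v₁² − v₂²)/(2g) = (14.5² − 6.61²)/(2 × 10) = 8.328 m

h = 8.33 m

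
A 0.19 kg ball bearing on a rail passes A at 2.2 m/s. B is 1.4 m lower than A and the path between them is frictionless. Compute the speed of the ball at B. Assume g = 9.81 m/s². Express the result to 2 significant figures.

Mechanical energy is conserved (no friction): ½mv₀² + mgh = ½mv²
v² = v₀² + 2gh = (2.2)² + 2(9.81)(1.4) = 32.308
v = √32.308 = 5.684 m/s

v = 5.7 m/s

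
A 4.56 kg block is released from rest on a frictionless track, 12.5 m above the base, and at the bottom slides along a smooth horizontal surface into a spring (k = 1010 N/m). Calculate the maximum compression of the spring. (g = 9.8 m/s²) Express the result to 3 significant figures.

Energy conservation (no friction) from release to max compression: mgh = ½kx²
x = √(2mgh/k) = √(2 × 4.56 × 9.8 × 12.5 / 1010) = 1.052 m

x = 1.05 m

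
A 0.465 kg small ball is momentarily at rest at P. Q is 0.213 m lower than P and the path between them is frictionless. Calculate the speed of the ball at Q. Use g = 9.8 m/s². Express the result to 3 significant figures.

Mechanical energy is conserved (no friction): mgh = ½mv²
v = √(2gh) = √(2 × 9.8 × 0.213) = √4.1748 = 2.043 m/s

v = 2.04 m/s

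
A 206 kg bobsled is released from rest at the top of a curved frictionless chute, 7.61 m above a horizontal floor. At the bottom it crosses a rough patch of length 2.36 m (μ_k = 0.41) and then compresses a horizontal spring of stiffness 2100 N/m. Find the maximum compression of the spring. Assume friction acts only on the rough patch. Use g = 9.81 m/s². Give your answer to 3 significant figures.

Initial energy: E₁ = mgh = (206)(9.81)(7.61) = 15379 J
Friction removes W_f = μ_k mg d = (0.41)(206)(9.81)(2.36) = 1955 J
Energy reaching the spring: E = 15379 − 1955 = 13423 J
At max compression ½kx² = E ⇒ x = √(2E/k) = √(2 × 13423/2100) = 3.575 m

x = 3.58 m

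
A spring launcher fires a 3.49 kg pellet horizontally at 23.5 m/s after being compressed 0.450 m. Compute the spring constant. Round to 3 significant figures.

k = 9520 N/m

½kx² = ½mv²
k = mv²/x² = (3.49)(23.5)²/(0.450)² = 9518 N/m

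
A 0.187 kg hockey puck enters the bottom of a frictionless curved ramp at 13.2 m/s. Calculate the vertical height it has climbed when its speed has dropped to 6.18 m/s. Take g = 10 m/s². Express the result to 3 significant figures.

Energy balance between the two points: ½mv₁² = ½mv₂² + mgh
h = (v₁² − v₂²)/(2g) = (13.2² − 6.18²)/(2 × 10) = 6.802 m

h = 6.80 m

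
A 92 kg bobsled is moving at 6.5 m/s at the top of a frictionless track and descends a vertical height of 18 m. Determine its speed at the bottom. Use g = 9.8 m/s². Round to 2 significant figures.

v = 20 m/s

Energy conservation between the two points: ½mv₀² + mgh = ½mv²
v² = v₀² + 2gh = (6.5)² + 2(9.8)(18) = 395.05
v = √395.05 = 19.88 m/s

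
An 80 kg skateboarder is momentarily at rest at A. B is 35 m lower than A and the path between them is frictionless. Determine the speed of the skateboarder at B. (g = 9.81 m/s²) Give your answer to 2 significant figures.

Equating total energy at the two states: mgh = ½mv²
v = √(2gh) = √(2 × 9.81 × 35) = √686.70 = 26.20 m/s

v = 26 m/s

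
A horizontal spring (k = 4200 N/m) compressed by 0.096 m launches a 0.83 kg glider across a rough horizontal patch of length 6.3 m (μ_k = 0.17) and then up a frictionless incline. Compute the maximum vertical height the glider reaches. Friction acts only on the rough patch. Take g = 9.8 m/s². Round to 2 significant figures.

h = 1.3 m

Spring energy: E₀ = ½kx² = ½(4200)(0.096)² = 19.354 J
Friction: W_f = μ_k mg d = (0.17)(0.83)(9.8)(6.3) = 8.712 J
Energy at base of ramp: E = 19.354 − 8.712 = 10.642 J
At max height all remaining energy is PE: mgh = E ⇒ h = E/(mg) = 10.642/(0.83 × 9.8) = 1.308 m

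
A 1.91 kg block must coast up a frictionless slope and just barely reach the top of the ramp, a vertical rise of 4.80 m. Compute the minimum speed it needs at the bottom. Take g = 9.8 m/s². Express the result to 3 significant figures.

v = 9.70 m/s

At the top it is momentarily at rest, so all KE converts to PE: ½mv² = mgh
v = √(2gh) = √(2 × 9.8 × 4.80) = 9.699 m/s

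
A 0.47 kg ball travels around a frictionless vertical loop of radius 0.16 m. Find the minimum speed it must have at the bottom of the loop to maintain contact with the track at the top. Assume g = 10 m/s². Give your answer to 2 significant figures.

At the top: mg = mv_top²/r ⇒ v_top² = gr = 1.600 m²/s²
Energy from bottom to top (height 2r): ½mv_bot² = ½mv_top² + mg(2r)
v_bot² = gr + 4gr = 5gr = 8.000
v_bot = √(5gr) = 2.828 m/s

v = 2.8 m/s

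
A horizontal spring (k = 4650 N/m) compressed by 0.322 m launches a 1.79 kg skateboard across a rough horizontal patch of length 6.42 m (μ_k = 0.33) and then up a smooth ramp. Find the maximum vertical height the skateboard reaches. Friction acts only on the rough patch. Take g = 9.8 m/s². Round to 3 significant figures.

h = 11.6 m

Spring energy: E₀ = ½kx² = ½(4650)(0.322)² = 241.07 J
Friction: W_f = μ_k mg d = (0.33)(1.79)(9.8)(6.42) = 37.16 J
Energy at base of ramp: E = 241.07 − 37.16 = 203.90 J
At max height all remaining energy is PE: mgh = E ⇒ h = E/(mg) = 203.90/(1.79 × 9.8) = 11.62 m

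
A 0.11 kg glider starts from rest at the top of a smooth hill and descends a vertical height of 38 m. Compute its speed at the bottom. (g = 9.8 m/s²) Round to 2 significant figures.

v = 27 m/s

Mechanical energy is conserved (no friction): mgh = ½mv²
v = √(2gh) = √(2 × 9.8 × 38) = √744.80 = 27.29 m/s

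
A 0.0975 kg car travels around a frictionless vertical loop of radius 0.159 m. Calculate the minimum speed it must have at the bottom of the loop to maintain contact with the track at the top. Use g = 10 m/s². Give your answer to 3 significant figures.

v = 2.82 m/s

At the top: mg = mv_top²/r ⇒ v_top² = gr = 1.590 m²/s²
Energy from bottom to top (height 2r): ½mv_bot² = ½mv_top² + mg(2r)
v_bot² = gr + 4gr = 5gr = 7.950
v_bot = √(5gr) = 2.820 m/s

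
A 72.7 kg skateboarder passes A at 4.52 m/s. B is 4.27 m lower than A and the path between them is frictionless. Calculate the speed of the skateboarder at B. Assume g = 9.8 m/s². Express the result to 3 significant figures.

v = 10.2 m/s

Energy conservation between the two points: ½mv₀² + mgh = ½mv²
The mass cancels from both sides.
v² = v₀² + 2gh = (4.52)² + 2(9.8)(4.27) = 104.12
v = √104.12 = 10.20 m/s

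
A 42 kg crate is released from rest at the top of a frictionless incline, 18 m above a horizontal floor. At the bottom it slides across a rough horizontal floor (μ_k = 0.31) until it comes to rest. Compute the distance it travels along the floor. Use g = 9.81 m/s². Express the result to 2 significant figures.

Energy bookkeeping (friction removes W_f = μ_k N d):
At rest all PE has been dissipated by friction: mgh = μ_k m g d
d = h/μ_k = 18/0.31 = 58.06 m

d = 58 m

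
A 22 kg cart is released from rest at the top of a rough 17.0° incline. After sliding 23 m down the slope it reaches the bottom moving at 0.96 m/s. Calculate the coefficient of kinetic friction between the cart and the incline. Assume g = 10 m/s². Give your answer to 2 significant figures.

The energy dissipated by friction is the PE lost minus the KE gained:
mgL sinθ = 1479.4 J; ½mv² = 10.138 J
W_f = 1479.4 − 10.138 = 1469 J
μ_k = W_f/(mg cosθ · L) = 1469/(210.4 × 23) = 0.3036

μ_k = 0.30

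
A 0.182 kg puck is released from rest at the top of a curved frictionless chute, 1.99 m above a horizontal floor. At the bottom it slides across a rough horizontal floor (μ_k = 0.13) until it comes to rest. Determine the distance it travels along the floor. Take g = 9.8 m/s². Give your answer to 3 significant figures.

Energy at the top = energy at the end + work done against friction:
At rest all PE has been dissipated by friction: mgh = μ_k m g d
d = h/μ_k = 1.99/0.13 = 15.31 m

d = 15.3 m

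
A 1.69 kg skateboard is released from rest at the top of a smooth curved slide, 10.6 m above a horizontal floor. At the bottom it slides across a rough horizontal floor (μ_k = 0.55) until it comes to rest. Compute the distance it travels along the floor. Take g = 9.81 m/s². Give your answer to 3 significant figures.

Energy bookkeeping (friction removes W_f = μ_k N d):
At rest all PE has been dissipated by friction: mgh = μ_k m g d
d = h/μ_k = 10.6/0.55 = 19.27 m

d = 19.3 m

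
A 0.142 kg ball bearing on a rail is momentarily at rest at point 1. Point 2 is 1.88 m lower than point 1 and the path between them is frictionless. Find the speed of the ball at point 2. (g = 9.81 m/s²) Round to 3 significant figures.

Energy conservation between the two points: mgh = ½mv²
v = √(2gh) = √(2 × 9.81 × 1.88) = √36.886 = 6.073 m/s

v = 6.07 m/s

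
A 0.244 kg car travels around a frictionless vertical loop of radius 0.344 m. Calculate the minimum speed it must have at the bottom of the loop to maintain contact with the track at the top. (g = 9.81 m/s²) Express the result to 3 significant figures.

v = 4.11 m/s

At the top: mg = mv_top²/r ⇒ v_top² = gr = 3.375 m²/s²
Energy from bottom to top (height 2r): ½mv_bot² = ½mv_top² + mg(2r)
v_bot² = gr + 4gr = 5gr = 16.87
v_bot = √(5gr) = 4.108 m/s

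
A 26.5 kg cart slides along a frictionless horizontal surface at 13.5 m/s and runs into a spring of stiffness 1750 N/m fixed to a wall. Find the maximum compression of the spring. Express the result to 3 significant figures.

x = 1.66 m

At max compression the cart is momentarily at rest: ½mv² = ½kx²
x = v√(m/k) = 13.5 × √(26.5/1750) = 1.661 m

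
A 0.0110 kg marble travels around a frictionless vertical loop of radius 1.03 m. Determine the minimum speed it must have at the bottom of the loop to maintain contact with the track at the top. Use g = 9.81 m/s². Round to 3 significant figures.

At the top: mg = mv_top²/r ⇒ v_top² = gr = 10.10 m²/s²
Energy from bottom to top (height 2r): ½mv_bot² = ½mv_top² + mg(2r)
v_bot² = gr + 4gr = 5gr = 50.52
v_bot = √(5gr) = 7.108 m/s

v = 7.11 m/s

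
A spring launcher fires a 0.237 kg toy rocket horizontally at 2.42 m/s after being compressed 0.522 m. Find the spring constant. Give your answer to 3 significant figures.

Spring PE at full compression equals KE at release: ½kx² = ½mv²
k = mv²/x² = (0.237)(2.42)²/(0.522)² = 5.094 N/m

k = 5.09 N/m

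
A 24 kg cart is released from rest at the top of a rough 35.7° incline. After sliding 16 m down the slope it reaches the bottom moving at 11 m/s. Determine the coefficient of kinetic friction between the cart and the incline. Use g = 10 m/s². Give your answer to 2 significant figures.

mgh = ½mv² + μ_k (mg cosθ) L, with h = L sinθ
mgL sinθ = 2240.8 J; ½mv² = 1452.0 J
W_f = 2240.8 − 1452.0 = 788.8 J
μ_k = W_f/(mg cosθ · L) = 788.8/(194.9 × 16) = 0.2529

μ_k = 0.25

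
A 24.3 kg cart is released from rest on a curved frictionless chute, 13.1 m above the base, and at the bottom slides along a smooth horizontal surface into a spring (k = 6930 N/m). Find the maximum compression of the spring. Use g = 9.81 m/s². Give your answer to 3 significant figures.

At max compression the cart is momentarily at rest: mgh = ½kx²
x = √(2mgh/k) = √(2 × 24.3 × 9.81 × 13.1 / 6930) = 0.9493 m

x = 0.949 m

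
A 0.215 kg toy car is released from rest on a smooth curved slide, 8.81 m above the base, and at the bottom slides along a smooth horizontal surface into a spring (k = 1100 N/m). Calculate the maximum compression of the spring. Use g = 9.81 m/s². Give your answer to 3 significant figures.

x = 0.184 m

At max compression the car is momentarily at rest: mgh = ½kx²
x = √(2mgh/k) = √(2 × 0.215 × 9.81 × 8.81 / 1100) = 0.1838 m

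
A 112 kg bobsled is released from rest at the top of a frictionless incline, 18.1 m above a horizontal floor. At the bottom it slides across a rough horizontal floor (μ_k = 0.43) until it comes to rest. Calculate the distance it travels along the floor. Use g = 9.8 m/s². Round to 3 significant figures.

Energy bookkeeping (friction removes W_f = μ_k N d):
At rest all PE has been dissipated by friction: mgh = μ_k m g d
d = h/μ_k = 18.1/0.43 = 42.09 m

d = 42.1 m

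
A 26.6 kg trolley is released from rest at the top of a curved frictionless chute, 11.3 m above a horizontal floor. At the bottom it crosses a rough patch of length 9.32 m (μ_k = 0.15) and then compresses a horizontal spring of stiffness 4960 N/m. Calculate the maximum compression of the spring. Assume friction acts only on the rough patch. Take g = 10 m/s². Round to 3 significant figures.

Initial energy: E₁ = mgh = (26.6)(10)(11.3) = 3005.8 J
Friction removes W_f = μ_k mg d = (0.15)(26.6)(10)(9.32) = 371.9 J
Energy reaching the spring: E = 3005.8 − 371.9 = 2633.9 J
At max compression ½kx² = E ⇒ x = √(2E/k) = √(2 × 2633.9/4960) = 1.031 m

x = 1.03 m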